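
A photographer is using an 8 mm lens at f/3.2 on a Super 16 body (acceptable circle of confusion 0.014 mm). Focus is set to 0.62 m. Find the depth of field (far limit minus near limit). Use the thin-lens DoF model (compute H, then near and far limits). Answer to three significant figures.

Hyperfocal distance H = f²/(N·c) + f = 8²/(3.2 × 0.014) + 8 = 64/0.0448 + 8 ≈ 1436.6 mm ≈ 1.437 m.
Near limit Dn = s·(H − f)/(H + s − 2f) = 620 × (1436.6 − 8) / (1436.6 + 620 − 2 × 8) = 620 × 1428.6 / 2040.6 ≈ 434.05 mm.
Far limit Df = s·(H − f)/(H − s) = 620 × (1436.6 − 8) / (1436.6 − 620) = 620 × 1428.6 / 816.6 ≈ 1084.67 mm.
Depth of field = Df − Dn = 1084.67 − 434.05 ≈ 650.62 mm ≈ 0.651 m.

0.651 m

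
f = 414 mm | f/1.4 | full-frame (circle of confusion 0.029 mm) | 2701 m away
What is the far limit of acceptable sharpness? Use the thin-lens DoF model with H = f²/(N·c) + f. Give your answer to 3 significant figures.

Hyperfocal distance H = f²/(N·c) + f = 414²/(1.4 × 0.029) + 414 = 171396/0.0406 + 414 ≈ 4221990.4 mm ≈ 4222 m.
Far limit Df = s·(H − f)/(H − s) = 2701000 × (4221990.4 − 414) / (4221990.4 − 2701000) = 2701000 × 4221576.4 / 1520990.4 ≈ 7496746 mm ≈ 7500 m.

7500 m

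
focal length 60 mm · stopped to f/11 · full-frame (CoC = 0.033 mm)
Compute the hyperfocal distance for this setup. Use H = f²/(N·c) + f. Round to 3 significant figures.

Hyperfocal distance H = f²/(N·c) + f = 60²/(11 × 0.033) + 60 = 3600/0.363 + 60 ≈ 9977.4 mm ≈ 9.98 m.

9.98 m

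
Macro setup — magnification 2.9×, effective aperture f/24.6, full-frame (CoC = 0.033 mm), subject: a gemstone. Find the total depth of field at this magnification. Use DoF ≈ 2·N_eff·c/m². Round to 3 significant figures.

At magnification m, DoF ≈ 2·N_eff·c/m² = 2 × 24.6 × 0.033 / 2.9² = 1.624 / 8.41 ≈ 0.193 mm.

0.193 mm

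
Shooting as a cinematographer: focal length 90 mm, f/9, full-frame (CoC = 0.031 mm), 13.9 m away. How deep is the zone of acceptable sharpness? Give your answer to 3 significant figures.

Hyperfocal distance H = f²/(N·c) + f = 90²/(9 × 0.031) + 90 = 8100/0.279 + 90 ≈ 29122.3 mm ≈ 29.12 m.
Near limit Dn = s·(H − f)/(H + s − 2f) = 13900 × (29122.3 − 90) / (29122.3 + 13900 − 2 × 90) = 13900 × 29032.3 / 42842.3 ≈ 9419 mm.
Far limit Df = s·(H − f)/(H − s) = 13900 × (29122.3 − 90) / (29122.3 − 13900) = 13900 × 29032.3 / 15222.3 ≈ 26510 mm.
Depth of field = Df − Dn = 26510 − 9419 ≈ 17091 mm ≈ 17.1 m.

17.1 m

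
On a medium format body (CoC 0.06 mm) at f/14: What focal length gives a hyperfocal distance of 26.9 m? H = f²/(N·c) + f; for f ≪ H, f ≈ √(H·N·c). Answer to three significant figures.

150 mm

From H = f²/(N·c) + f, with f ≪ H: f ≈ √(H·N·c) = √(26900 × 14 × 0.06) = √22596 ≈ 150.3 mm.
The +f correction barely moves this — solving exactly, f² + N·c·f − N·c·H = 0 ⇒ f = (−N·c + √((N·c)² + 4·N·c·H))/2 = (−0.84 + √90385)/2 ≈ 149.90 mm, so f ≈ 150 mm.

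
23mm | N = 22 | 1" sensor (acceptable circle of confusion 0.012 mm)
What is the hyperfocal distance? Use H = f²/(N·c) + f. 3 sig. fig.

Hyperfocal distance H = f²/(N·c) + f = 23²/(22 × 0.012) + 23 = 529/0.264 + 23 ≈ 2026.8 mm ≈ 2.03 m.

2.03 m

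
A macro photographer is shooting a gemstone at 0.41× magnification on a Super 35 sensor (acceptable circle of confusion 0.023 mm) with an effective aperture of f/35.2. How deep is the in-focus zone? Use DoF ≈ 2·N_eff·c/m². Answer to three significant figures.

At magnification m, DoF ≈ 2·N_eff·c/m² = 2 × 35.2 × 0.023 / 0.41² = 1.619 / 0.1681 ≈ 9.63 mm.

9.63 mm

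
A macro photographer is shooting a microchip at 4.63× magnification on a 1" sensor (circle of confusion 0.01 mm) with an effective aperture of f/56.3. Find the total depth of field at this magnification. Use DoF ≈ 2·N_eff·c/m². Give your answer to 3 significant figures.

0.0525 mm

At magnification m, DoF ≈ 2·N_eff·c/m² = 2 × 56.3 × 0.01 / 4.63² = 1.126 / 21.44 ≈ 0.0525 mm.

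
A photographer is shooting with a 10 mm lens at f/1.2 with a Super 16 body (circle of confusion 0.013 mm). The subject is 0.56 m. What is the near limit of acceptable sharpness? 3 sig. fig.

Hyperfocal distance H = f²/(N·c) + f = 10²/(1.2 × 0.013) + 10 = 100/0.0156 + 10 ≈ 6420.3 mm ≈ 6.420 m.
Near limit Dn = s·(H − f)/(H + s − 2f) = 560 × (6420.3 − 10) / (6420.3 + 560 − 2 × 10) = 560 × 6410.3 / 6960.3 ≈ 515.75 mm ≈ 0.516 m.

0.516 m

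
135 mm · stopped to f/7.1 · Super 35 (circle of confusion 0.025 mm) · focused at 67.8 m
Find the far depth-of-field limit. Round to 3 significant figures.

Hyperfocal distance H = f²/(N·c) + f = 135²/(7.1 × 0.025) + 135 = 18225/0.1775 + 135 ≈ 102811.1 mm ≈ 102.8 m.
Far limit Df = s·(H − f)/(H − s) = 67800 × (102811.1 − 135) / (102811.1 − 67800) = 67800 × 102676.1 / 35011.1 ≈ 198835 mm ≈ 199 m.

199 m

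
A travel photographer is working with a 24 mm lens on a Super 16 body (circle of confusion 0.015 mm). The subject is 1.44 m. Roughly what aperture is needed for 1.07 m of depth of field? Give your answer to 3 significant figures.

Write h = H − f = f²/(N·c). The thin-lens limits are Dn = s·h/(h + (s−f)) and Df = s·h/(h − (s−f)), so DoF = Df − Dn = 2·s·(s−f)·h / (h² − (s−f)²).
That is a quadratic in h: DoF·h² − 2·s·(s−f)·h − DoF·(s−f)² = 0 ⇒ h = (s−f)·(s + √(s² + DoF²)) / DoF = 1416 × (1440 + √(1440² + 1070²)) / 1070 = 1416 × (1440 + 1794.02) / 1070 ≈ 4279.8 mm.
Then N = f²/(c·h) = 24² / (0.015 × 4279.8) = 576 / 64.197 ≈ 8.97.

f/8.97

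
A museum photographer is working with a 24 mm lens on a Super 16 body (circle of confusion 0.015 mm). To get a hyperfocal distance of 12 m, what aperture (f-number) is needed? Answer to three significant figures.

f/3.21

Rearrange H = f²/(N·c) + f for N: N = f² / ((H − f)·c).
N = 24² / ((12000 − 24) × 0.015) = 576 / 179.6 ≈ 3.21.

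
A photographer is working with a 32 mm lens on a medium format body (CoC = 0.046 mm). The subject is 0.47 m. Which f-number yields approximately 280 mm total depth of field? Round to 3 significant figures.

Write h = H − f = f²/(N·c). The thin-lens limits are Dn = s·h/(h + (s−f)) and Df = s·h/(h − (s−f)), so DoF = Df − Dn = 2·s·(s−f)·h / (h² − (s−f)²).
That is a quadratic in h: DoF·h² − 2·s·(s−f)·h − DoF·(s−f)² = 0 ⇒ h = (s−f)·(s + √(s² + DoF²)) / DoF = 438 × (470 + √(470² + 280²)) / 280 = 438 × (470 + 547.083) / 280 ≈ 1591.0 mm.
Then N = f²/(c·h) = 32² / (0.046 × 1591.0) = 1024 / 73.186 ≈ 14.

f/14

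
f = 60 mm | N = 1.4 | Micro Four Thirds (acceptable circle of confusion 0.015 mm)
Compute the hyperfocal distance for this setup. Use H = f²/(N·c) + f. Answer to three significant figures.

Hyperfocal distance H = f²/(N·c) + f = 60²/(1.4 × 0.015) + 60 = 3600/0.021 + 60 ≈ 171488.6 mm ≈ 171 m.

171 m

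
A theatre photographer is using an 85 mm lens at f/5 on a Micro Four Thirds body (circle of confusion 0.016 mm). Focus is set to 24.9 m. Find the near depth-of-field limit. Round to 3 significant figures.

19.5 m

Hyperfocal distance H = f²/(N·c) + f = 85²/(5 × 0.016) + 85 = 7225/0.08 + 85 ≈ 90397.5 mm ≈ 90.40 m.
Near limit Dn = s·(H − f)/(H + s − 2f) = 24900 × (90397.5 − 85) / (90397.5 + 24900 − 2 × 85) = 24900 × 90312.5 / 115127.5 ≈ 19533 mm ≈ 19.5 m.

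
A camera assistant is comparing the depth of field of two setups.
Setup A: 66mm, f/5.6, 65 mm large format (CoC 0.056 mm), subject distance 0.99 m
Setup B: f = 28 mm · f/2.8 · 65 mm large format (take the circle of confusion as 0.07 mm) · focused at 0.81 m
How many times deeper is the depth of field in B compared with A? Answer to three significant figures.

2.49

Setup A: H = 66²/(5.6×0.056) + 66 ≈ 13956.3 mm; DoF = Df − Dn = 1060.55 − 928.25 ≈ 132.30 mm.
Setup B: H = 28²/(2.8×0.07) + 28 ≈ 4028.0 mm; DoF = Df − Dn = 1006.84 − 677.54 ≈ 329.30 mm.
Ratio = 329.30 / 132.30 ≈ 2.49.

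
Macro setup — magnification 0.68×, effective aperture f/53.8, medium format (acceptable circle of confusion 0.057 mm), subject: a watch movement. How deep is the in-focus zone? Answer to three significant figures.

At magnification m, DoF ≈ 2·N_eff·c/m² = 2 × 53.8 × 0.057 / 0.68² = 6.133 / 0.4624 ≈ 13.3 mm.

13.3 mm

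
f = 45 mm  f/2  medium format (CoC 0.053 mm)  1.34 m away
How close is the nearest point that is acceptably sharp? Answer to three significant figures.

1.25 m

Hyperfocal distance H = f²/(N·c) + f = 45²/(2 × 0.053) + 45 = 2025/0.106 + 45 ≈ 19148.8 mm ≈ 19.15 m.
Near limit Dn = s·(H − f)/(H + s − 2f) = 1340 × (19148.8 − 45) / (19148.8 + 1340 − 2 × 45) = 1340 × 19103.8 / 20398.8 ≈ 1254.9 mm ≈ 1.25 m.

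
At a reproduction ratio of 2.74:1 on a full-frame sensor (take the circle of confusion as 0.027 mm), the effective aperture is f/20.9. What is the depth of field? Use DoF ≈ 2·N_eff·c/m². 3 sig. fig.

0.150 mm

At magnification m, DoF ≈ 2·N_eff·c/m² = 2 × 20.9 × 0.027 / 2.74² = 1.129 / 7.508 ≈ 0.15 mm.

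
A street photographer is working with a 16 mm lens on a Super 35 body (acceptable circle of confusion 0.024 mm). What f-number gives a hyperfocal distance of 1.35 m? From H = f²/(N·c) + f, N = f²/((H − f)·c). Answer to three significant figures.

f/8

Rearrange H = f²/(N·c) + f for N: N = f² / ((H − f)·c).
N = 16² / ((1350 − 16) × 0.024) = 256 / 32.02 ≈ 8.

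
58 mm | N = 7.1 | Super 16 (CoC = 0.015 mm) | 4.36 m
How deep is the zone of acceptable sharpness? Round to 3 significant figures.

Hyperfocal distance H = f²/(N·c) + f = 58²/(7.1 × 0.015) + 58 = 3364/0.1065 + 58 ≈ 31644.9 mm ≈ 31.64 m.
Near limit Dn = s·(H − f)/(H + s − 2f) = 4360 × (31644.9 − 58) / (31644.9 + 4360 − 2 × 58) = 4360 × 31586.9 / 35888.9 ≈ 3837.4 mm.
Far limit Df = s·(H − f)/(H − s) = 4360 × (31644.9 − 58) / (31644.9 − 4360) = 4360 × 31586.9 / 27284.9 ≈ 5047.4 mm.
Depth of field = Df − Dn = 5047.4 − 3837.4 ≈ 1210.0 mm ≈ 1.21 m.

1.21 m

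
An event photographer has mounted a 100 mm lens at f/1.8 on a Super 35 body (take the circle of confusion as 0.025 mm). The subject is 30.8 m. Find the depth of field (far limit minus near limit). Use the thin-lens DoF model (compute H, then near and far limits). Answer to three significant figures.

8.68 m

Hyperfocal distance H = f²/(N·c) + f = 100²/(1.8 × 0.025) + 100 = 10000/0.045 + 100 ≈ 222322.2 mm ≈ 222.3 m.
Near limit Dn = s·(H − f)/(H + s − 2f) = 30800 × (222322.2 − 100) / (222322.2 + 30800 − 2 × 100) = 30800 × 222222.2 / 252922.2 ≈ 27061.5 mm.
Far limit Df = s·(H − f)/(H − s) = 30800 × (222322.2 − 100) / (222322.2 − 30800) = 30800 × 222222.2 / 191522.2 ≈ 35737.1 mm.
Depth of field = Df − Dn = 35737.1 − 27061.5 ≈ 8675.6 mm ≈ 8.68 m.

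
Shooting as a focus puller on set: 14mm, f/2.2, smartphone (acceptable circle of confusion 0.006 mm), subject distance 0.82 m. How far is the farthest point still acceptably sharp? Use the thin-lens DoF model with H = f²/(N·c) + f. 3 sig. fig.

0.867 m

Hyperfocal distance H = f²/(N·c) + f = 14²/(2.2 × 0.006) + 14 = 196/0.0132 + 14 ≈ 14862.5 mm ≈ 14.86 m.
Far limit Df = s·(H − f)/(H − s) = 820 × (14862.5 − 14) / (14862.5 − 820) = 820 × 14848.5 / 14042.5 ≈ 867.07 mm ≈ 0.867 m.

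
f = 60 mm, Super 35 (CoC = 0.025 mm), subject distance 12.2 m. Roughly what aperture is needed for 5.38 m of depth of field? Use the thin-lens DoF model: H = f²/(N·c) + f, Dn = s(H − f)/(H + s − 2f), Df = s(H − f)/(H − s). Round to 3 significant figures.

Write h = H − f = f²/(N·c). The thin-lens limits are Dn = s·h/(h + (s−f)) and Df = s·h/(h − (s−f)), so DoF = Df − Dn = 2·s·(s−f)·h / (h² − (s−f)²).
That is a quadratic in h: DoF·h² − 2·s·(s−f)·h − DoF·(s−f)² = 0 ⇒ h = (s−f)·(s + √(s² + DoF²)) / DoF = 12140 × (12200 + √(12200² + 5380²)) / 5380 = 12140 × (12200 + 13333.6) / 5380 ≈ 57617 mm.
Then N = f²/(c·h) = 60² / (0.025 × 57617) = 3600 / 1440.4 ≈ 2.50.

f/2.50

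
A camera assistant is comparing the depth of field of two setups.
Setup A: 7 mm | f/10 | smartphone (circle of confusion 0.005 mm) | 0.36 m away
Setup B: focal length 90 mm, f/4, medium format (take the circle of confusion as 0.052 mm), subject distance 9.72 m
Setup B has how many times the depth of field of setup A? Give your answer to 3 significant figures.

Setup A: H = 7²/(10×0.005) + 7 ≈ 987.0 mm; DoF = Df − Dn = 562.68 − 264.67 ≈ 298.01 mm.
Setup B: H = 90²/(4×0.052) + 90 ≈ 39032.3 mm; DoF = Df − Dn = 12913.3 − 7792.9 ≈ 5120.4 mm.
Ratio = 5120.4 / 298.01 ≈ 17.2.

17.2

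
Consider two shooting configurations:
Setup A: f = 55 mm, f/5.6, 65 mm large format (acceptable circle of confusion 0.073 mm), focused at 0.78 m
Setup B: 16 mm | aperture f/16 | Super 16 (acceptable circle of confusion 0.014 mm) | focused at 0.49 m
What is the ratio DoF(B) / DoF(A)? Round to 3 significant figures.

3.18

Setup A: H = 55²/(5.6×0.073) + 55 ≈ 7454.7 mm; DoF = Df − Dn = 864.72 − 710.40 ≈ 154.32 mm.
Setup B: H = 16²/(16×0.014) + 16 ≈ 1158.9 mm; DoF = Df − Dn = 837.25 − 346.35 ≈ 490.90 mm.
Ratio = 490.90 / 154.32 ≈ 3.18.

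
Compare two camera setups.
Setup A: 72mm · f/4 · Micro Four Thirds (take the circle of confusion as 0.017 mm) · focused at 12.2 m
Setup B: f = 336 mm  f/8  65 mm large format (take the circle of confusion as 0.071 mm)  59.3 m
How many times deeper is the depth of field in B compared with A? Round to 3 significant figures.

9.69

Setup A: H = 72²/(4×0.017) + 72 ≈ 76307.3 mm; DoF = Df − Dn = 14508.0 − 10525.5 ≈ 3982.5 mm.
Setup B: H = 336²/(8×0.071) + 336 ≈ 199096.6 mm; DoF = Df − Dn = 84312 − 45733 ≈ 38579 mm.
Ratio = 38579 / 3982.5 ≈ 9.69.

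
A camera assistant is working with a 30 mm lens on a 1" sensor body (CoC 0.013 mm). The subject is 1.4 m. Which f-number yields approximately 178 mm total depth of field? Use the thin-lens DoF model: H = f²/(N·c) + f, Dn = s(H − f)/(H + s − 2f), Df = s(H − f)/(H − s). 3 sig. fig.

f/3.20

Write h = H − f = f²/(N·c). The thin-lens limits are Dn = s·h/(h + (s−f)) and Df = s·h/(h − (s−f)), so DoF = Df − Dn = 2·s·(s−f)·h / (h² − (s−f)²).
That is a quadratic in h: DoF·h² − 2·s·(s−f)·h − DoF·(s−f)² = 0 ⇒ h = (s−f)·(s + √(s² + DoF²)) / DoF = 1370 × (1400 + √(1400² + 178²)) / 178 = 1370 × (1400 + 1411.27) / 178 ≈ 21637 mm.
Then N = f²/(c·h) = 30² / (0.013 × 21637) = 900 / 281.28 ≈ 3.20.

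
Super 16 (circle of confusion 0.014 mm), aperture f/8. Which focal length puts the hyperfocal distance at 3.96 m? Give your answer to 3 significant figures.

21.0 mm

From H = f²/(N·c) + f, with f ≪ H: f ≈ √(H·N·c) = √(3960 × 8 × 0.014) = √443.52 ≈ 21.06 mm.
Exact: f² + N·c·f − N·c·H = 0 ⇒ f = (−N·c + √((N·c)² + 4·N·c·H))/2 = (−0.112 + √1774.1)/2 ≈ 21.004 mm ≈ 21.0 mm.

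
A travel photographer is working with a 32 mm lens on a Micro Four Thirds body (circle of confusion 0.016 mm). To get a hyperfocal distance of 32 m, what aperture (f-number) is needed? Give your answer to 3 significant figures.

Rearrange H = f²/(N·c) + f for N: N = f² / ((H − f)·c).
N = 32² / ((32000 − 32) × 0.016) = 1024 / 511.5 ≈ 2.00.

f/2.00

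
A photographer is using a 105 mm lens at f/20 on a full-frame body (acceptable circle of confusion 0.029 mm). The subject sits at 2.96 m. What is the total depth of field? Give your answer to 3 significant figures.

0.910 m

Hyperfocal distance H = f²/(N·c) + f = 105²/(20 × 0.029) + 105 = 11025/0.58 + 105 ≈ 19113.6 mm ≈ 19.11 m.
Near limit Dn = s·(H − f)/(H + s − 2f) = 2960 × (19113.6 − 105) / (19113.6 + 2960 − 2 × 105) = 2960 × 19008.6 / 21863.6 ≈ 2573.48 mm.
Far limit Df = s·(H − f)/(H − s) = 2960 × (19113.6 − 105) / (19113.6 − 2960) = 2960 × 19008.6 / 16153.6 ≈ 3483.15 mm.
Depth of field = Df − Dn = 3483.15 − 2573.48 ≈ 909.67 mm ≈ 0.910 m.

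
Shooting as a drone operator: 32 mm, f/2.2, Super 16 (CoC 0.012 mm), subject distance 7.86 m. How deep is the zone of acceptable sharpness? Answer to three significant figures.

Hyperfocal distance H = f²/(N·c) + f = 32²/(2.2 × 0.012) + 32 = 1024/0.0264 + 32 ≈ 38819.9 mm ≈ 38.82 m.
Near limit Dn = s·(H − f)/(H + s − 2f) = 7860 × (38819.9 − 32) / (38819.9 + 7860 − 2 × 32) = 7860 × 38787.9 / 46615.9 ≈ 6540.1 mm.
Far limit Df = s·(H − f)/(H − s) = 7860 × (38819.9 − 32) / (38819.9 − 7860) = 7860 × 38787.9 / 30959.9 ≈ 9847.3 mm.
Depth of field = Df − Dn = 9847.3 − 6540.1 ≈ 3307.2 mm ≈ 3.31 m.

3.31 m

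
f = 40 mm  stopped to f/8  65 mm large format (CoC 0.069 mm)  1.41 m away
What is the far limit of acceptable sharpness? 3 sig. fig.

2.67 m

Hyperfocal distance H = f²/(N·c) + f = 40²/(8 × 0.069) + 40 = 1600/0.552 + 40 ≈ 2938.6 mm ≈ 2.939 m.
Far limit Df = s·(H − f)/(H − s) = 1410 × (2938.6 − 40) / (2938.6 − 1410) = 1410 × 2898.6 / 1528.6 ≈ 2673.7 mm ≈ 2.67 m.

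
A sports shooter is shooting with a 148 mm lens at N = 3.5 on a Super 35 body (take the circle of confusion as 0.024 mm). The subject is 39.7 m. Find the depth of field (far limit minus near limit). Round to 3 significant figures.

Hyperfocal distance H = f²/(N·c) + f = 148²/(3.5 × 0.024) + 148 = 21904/0.084 + 148 ≈ 260909.9 mm ≈ 260.9 m.
Near limit Dn = s·(H − f)/(H + s − 2f) = 39700 × (260909.9 − 148) / (260909.9 + 39700 − 2 × 148) = 39700 × 260761.9 / 300313.9 ≈ 34471 mm.
Far limit Df = s·(H − f)/(H − s) = 39700 × (260909.9 − 148) / (260909.9 − 39700) = 39700 × 260761.9 / 221209.9 ≈ 46798 mm.
Depth of field = Df − Dn = 46798 − 34471 ≈ 12327 mm ≈ 12.3 m.

12.3 m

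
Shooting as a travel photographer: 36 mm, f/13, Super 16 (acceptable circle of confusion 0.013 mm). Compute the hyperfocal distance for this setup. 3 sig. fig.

7.70 m

Hyperfocal distance H = f²/(N·c) + f = 36²/(13 × 0.013) + 36 = 1296/0.169 + 36 ≈ 7704.6 mm ≈ 7.70 m.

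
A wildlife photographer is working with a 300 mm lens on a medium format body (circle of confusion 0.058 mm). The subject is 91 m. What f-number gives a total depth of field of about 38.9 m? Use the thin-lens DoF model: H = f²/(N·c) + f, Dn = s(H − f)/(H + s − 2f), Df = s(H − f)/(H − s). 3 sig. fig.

Write h = H − f = f²/(N·c). The thin-lens limits are Dn = s·h/(h + (s−f)) and Df = s·h/(h − (s−f)), so DoF = Df − Dn = 2·s·(s−f)·h / (h² − (s−f)²).
That is a quadratic in h: DoF·h² − 2·s·(s−f)·h − DoF·(s−f)² = 0 ⇒ h = (s−f)·(s + √(s² + DoF²)) / DoF = 90700 × (91000 + √(91000² + 38900²)) / 38900 = 90700 × (91000 + 98965.7) / 38900 ≈ 442928 mm.
Then N = f²/(c·h) = 300² / (0.058 × 442928) = 90000 / 25690 ≈ 3.50.

f/3.50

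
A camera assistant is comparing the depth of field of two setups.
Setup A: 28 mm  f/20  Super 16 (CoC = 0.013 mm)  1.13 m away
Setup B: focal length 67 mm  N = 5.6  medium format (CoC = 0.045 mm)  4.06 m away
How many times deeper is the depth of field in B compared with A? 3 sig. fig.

Setup A: H = 28²/(20×0.013) + 28 ≈ 3043.4 mm; DoF = Df − Dn = 1780.82 − 827.56 ≈ 953.26 mm.
Setup B: H = 67²/(5.6×0.045) + 67 ≈ 17880.5 mm; DoF = Df − Dn = 5233.0 − 3316.6 ≈ 1916.4 mm.
Ratio = 1916.4 / 953.26 ≈ 2.01.

2.01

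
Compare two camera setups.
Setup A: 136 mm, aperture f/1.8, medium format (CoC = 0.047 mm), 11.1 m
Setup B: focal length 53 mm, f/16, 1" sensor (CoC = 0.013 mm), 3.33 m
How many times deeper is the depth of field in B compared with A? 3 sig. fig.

1.54

Setup A: H = 136²/(1.8×0.047) + 136 ≈ 218764.8 mm; DoF = Df − Dn = 11686.0 − 10569.9 ≈ 1116.1 mm.
Setup B: H = 53²/(16×0.013) + 53 ≈ 13557.8 mm; DoF = Df − Dn = 4396.9 − 2679.7 ≈ 1717.2 mm.
Ratio = 1717.2 / 1116.1 ≈ 1.54.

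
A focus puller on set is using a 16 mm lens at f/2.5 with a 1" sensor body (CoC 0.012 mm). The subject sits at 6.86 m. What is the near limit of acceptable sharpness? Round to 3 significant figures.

Hyperfocal distance H = f²/(N·c) + f = 16²/(2.5 × 0.012) + 16 = 256/0.03 + 16 ≈ 8549.3 mm ≈ 8.549 m.
Near limit Dn = s·(H − f)/(H + s − 2f) = 6860 × (8549.3 − 16) / (8549.3 + 6860 − 2 × 16) = 6860 × 8533.3 / 15377.3 ≈ 3806.8 mm ≈ 3.81 m.

3.81 m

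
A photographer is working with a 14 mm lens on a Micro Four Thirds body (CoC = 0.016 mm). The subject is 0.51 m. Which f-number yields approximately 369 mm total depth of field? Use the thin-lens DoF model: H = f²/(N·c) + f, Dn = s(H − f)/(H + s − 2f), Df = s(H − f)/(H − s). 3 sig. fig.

f/8

Write h = H − f = f²/(N·c). The thin-lens limits are Dn = s·h/(h + (s−f)) and Df = s·h/(h − (s−f)), so DoF = Df − Dn = 2·s·(s−f)·h / (h² − (s−f)²).
That is a quadratic in h: DoF·h² − 2·s·(s−f)·h − DoF·(s−f)² = 0 ⇒ h = (s−f)·(s + √(s² + DoF²)) / DoF = 496 × (510 + √(510² + 369²)) / 369 = 496 × (510 + 629.493) / 369 ≈ 1531.7 mm.
Then N = f²/(c·h) = 14² / (0.016 × 1531.7) = 196 / 24.507 ≈ 8.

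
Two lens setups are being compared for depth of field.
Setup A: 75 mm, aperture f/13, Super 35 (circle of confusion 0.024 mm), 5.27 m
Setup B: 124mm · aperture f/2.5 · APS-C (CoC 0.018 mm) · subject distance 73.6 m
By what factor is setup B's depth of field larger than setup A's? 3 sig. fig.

Setup A: H = 75²/(13×0.024) + 75 ≈ 18103.8 mm; DoF = Df − Dn = 7403.2 − 4091.1 ≈ 3312.1 mm.
Setup B: H = 124²/(2.5×0.018) + 124 ≈ 341812.9 mm; DoF = Df − Dn = 93762 − 60574 ≈ 33188 mm.
Ratio = 33188 / 3312.1 ≈ 10.0.

10.0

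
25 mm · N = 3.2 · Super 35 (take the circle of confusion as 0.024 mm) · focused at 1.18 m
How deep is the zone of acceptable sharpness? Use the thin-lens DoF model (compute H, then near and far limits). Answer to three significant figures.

342 mm

Hyperfocal distance H = f²/(N·c) + f = 25²/(3.2 × 0.024) + 25 = 625/0.0768 + 25 ≈ 8163.0 mm ≈ 8.163 m.
Near limit Dn = s·(H − f)/(H + s − 2f) = 1180 × (8163.0 − 25) / (8163.0 + 1180 − 2 × 25) = 1180 × 8138.0 / 9293.0 ≈ 1033.34 mm.
Far limit Df = s·(H − f)/(H − s) = 1180 × (8163.0 − 25) / (8163.0 − 1180) = 1180 × 8138.0 / 6983.0 ≈ 1375.17 mm.
Depth of field = Df − Dn = 1375.17 − 1033.34 ≈ 341.83 mm.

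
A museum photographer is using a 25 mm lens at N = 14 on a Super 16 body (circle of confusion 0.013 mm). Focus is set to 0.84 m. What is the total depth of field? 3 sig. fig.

423 mm

Hyperfocal distance H = f²/(N·c) + f = 25²/(14 × 0.013) + 25 = 625/0.182 + 25 ≈ 3459.1 mm ≈ 3.459 m.
Near limit Dn = s·(H − f)/(H + s − 2f) = 840 × (3459.1 − 25) / (3459.1 + 840 − 2 × 25) = 840 × 3434.1 / 4249.1 ≈ 678.88 mm.
Far limit Df = s·(H − f)/(H − s) = 840 × (3459.1 − 25) / (3459.1 − 840) = 840 × 3434.1 / 2619.1 ≈ 1101.39 mm.
Depth of field = Df − Dn = 1101.39 − 678.88 ≈ 422.51 mm.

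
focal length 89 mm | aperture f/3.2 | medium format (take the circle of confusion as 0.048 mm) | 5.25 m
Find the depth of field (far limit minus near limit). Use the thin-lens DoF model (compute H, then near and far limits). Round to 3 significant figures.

1.06 m

Hyperfocal distance H = f²/(N·c) + f = 89²/(3.2 × 0.048) + 89 = 7921/0.1536 + 89 ≈ 51658.0 mm ≈ 51.66 m.
Near limit Dn = s·(H − f)/(H + s − 2f) = 5250 × (51658.0 − 89) / (51658.0 + 5250 − 2 × 89) = 5250 × 51569.0 / 56730.0 ≈ 4772.4 mm.
Far limit Df = s·(H − f)/(H − s) = 5250 × (51658.0 − 89) / (51658.0 − 5250) = 5250 × 51569.0 / 46408.0 ≈ 5833.8 mm.
Depth of field = Df − Dn = 5833.8 − 4772.4 ≈ 1061.4 mm ≈ 1.06 m.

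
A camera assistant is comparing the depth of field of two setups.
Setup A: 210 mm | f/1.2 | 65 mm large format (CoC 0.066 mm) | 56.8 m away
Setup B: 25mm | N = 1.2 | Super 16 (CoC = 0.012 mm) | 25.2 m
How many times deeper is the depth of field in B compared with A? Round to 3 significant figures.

3.78

Setup A: H = 210²/(1.2×0.066) + 210 ≈ 557028.2 mm; DoF = Df − Dn = 63226 − 51560 ≈ 11666 mm.
Setup B: H = 25²/(1.2×0.012) + 25 ≈ 43427.8 mm; DoF = Df − Dn = 60005 − 15949 ≈ 44056 mm.
Ratio = 44056 / 11666 ≈ 3.78.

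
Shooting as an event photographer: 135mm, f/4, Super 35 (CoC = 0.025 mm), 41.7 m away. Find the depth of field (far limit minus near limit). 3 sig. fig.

Hyperfocal distance H = f²/(N·c) + f = 135²/(4 × 0.025) + 135 = 18225/0.1 + 135 ≈ 182385.0 mm ≈ 182.4 m.
Near limit Dn = s·(H − f)/(H + s − 2f) = 41700 × (182385.0 − 135) / (182385.0 + 41700 − 2 × 135) = 41700 × 182250.0 / 223815.0 ≈ 33956 mm.
Far limit Df = s·(H − f)/(H − s) = 41700 × (182385.0 − 135) / (182385.0 − 41700) = 41700 × 182250.0 / 140685.0 ≈ 54020 mm.
Depth of field = Df − Dn = 54020 − 33956 ≈ 20064 mm ≈ 20.1 m.

20.1 m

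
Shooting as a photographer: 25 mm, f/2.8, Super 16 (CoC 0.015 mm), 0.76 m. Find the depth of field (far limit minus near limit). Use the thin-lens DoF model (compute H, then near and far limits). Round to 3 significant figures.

Hyperfocal distance H = f²/(N·c) + f = 25²/(2.8 × 0.015) + 25 = 625/0.042 + 25 ≈ 14906.0 mm ≈ 14.91 m.
Near limit Dn = s·(H − f)/(H + s − 2f) = 760 × (14906.0 − 25) / (14906.0 + 760 − 2 × 25) = 760 × 14881.0 / 15616.0 ≈ 724.229 mm.
Far limit Df = s·(H − f)/(H − s) = 760 × (14906.0 − 25) / (14906.0 − 760) = 760 × 14881.0 / 14146.0 ≈ 799.488 mm.
Depth of field = Df − Dn = 799.488 − 724.229 ≈ 75.259 mm.

75.3 mm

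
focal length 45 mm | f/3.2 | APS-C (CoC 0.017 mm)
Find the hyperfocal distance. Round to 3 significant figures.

37.3 m

Hyperfocal distance H = f²/(N·c) + f = 45²/(3.2 × 0.017) + 45 = 2025/0.0544 + 45 ≈ 37269.3 mm ≈ 37.3 m.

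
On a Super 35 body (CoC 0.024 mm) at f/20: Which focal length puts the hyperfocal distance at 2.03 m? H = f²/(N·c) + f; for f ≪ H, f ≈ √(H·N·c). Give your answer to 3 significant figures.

31.0 mm

From H = f²/(N·c) + f, with f ≪ H: f ≈ √(H·N·c) = √(2030 × 20 × 0.024) = √974.40 ≈ 31.22 mm.
Exact: f² + N·c·f − N·c·H = 0 ⇒ f = (−N·c + √((N·c)² + 4·N·c·H))/2 = (−0.48 + √3897.8)/2 ≈ 30.976 mm ≈ 31.0 mm.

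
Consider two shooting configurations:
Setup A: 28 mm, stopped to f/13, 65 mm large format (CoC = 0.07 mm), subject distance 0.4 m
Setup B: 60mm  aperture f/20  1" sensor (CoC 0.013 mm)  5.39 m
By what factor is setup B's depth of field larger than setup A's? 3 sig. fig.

11.5

Setup A: H = 28²/(13×0.07) + 28 ≈ 889.5 mm; DoF = Df − Dn = 703.96 − 279.37 ≈ 424.59 mm.
Setup B: H = 60²/(20×0.013) + 60 ≈ 13906.2 mm; DoF = Df − Dn = 8763.4 − 3891.9 ≈ 4871.5 mm.
Ratio = 4871.5 / 424.59 ≈ 11.5.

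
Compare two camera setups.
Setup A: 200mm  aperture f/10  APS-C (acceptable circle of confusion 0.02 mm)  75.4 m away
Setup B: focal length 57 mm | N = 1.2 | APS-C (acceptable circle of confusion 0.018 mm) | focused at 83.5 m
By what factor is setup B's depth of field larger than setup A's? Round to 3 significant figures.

Setup A: H = 200²/(10×0.02) + 200 ≈ 200200.0 mm; DoF = Df − Dn = 120833 − 54797 ≈ 66036 mm.
Setup B: H = 57²/(1.2×0.018) + 57 ≈ 150473.7 mm; DoF = Df − Dn = 187533 − 53707 ≈ 133826 mm.
Ratio = 133826 / 66036 ≈ 2.03.

2.03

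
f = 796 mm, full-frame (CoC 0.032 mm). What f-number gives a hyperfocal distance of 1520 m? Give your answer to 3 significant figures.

Rearrange H = f²/(N·c) + f for N: N = f² / ((H − f)·c).
N = 796² / ((1520000 − 796) × 0.032) = 633616 / 48615 ≈ 13.

f/13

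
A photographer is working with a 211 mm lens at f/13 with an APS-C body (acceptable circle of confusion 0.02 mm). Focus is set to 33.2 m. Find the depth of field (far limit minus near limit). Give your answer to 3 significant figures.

13.3 m

Hyperfocal distance H = f²/(N·c) + f = 211²/(13 × 0.02) + 211 = 44521/0.26 + 211 ≈ 171445.6 mm ≈ 171.4 m.
Near limit Dn = s·(H − f)/(H + s − 2f) = 33200 × (171445.6 − 211) / (171445.6 + 33200 − 2 × 211) = 33200 × 171234.6 / 204223.6 ≈ 27837 mm.
Far limit Df = s·(H − f)/(H − s) = 33200 × (171445.6 − 211) / (171445.6 − 33200) = 33200 × 171234.6 / 138245.6 ≈ 41122 mm.
Depth of field = Df − Dn = 41122 − 27837 ≈ 13285 mm ≈ 13.3 m.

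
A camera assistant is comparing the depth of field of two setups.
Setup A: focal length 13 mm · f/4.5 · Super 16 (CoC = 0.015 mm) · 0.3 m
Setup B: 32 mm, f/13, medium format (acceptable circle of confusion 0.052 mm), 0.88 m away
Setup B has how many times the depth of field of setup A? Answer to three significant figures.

Setup A: H = 13²/(4.5×0.015) + 13 ≈ 2516.7 mm; DoF = Df − Dn = 338.841 − 269.148 ≈ 69.693 mm.
Setup B: H = 32²/(13×0.052) + 32 ≈ 1546.8 mm; DoF = Df − Dn = 1999.1 − 564.2 ≈ 1434.9 mm.
Ratio = 1434.9 / 69.693 ≈ 20.6.

20.6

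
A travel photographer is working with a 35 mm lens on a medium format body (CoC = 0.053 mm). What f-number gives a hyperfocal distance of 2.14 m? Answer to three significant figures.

f/11

Rearrange H = f²/(N·c) + f for N: N = f² / ((H − f)·c).
N = 35² / ((2140 − 35) × 0.053) = 1225 / 111.6 ≈ 11.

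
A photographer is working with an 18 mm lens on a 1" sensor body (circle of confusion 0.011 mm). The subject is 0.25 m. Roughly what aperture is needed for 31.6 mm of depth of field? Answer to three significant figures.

f/7.99

Write h = H − f = f²/(N·c). The thin-lens limits are Dn = s·h/(h + (s−f)) and Df = s·h/(h − (s−f)), so DoF = Df − Dn = 2·s·(s−f)·h / (h² − (s−f)²).
That is a quadratic in h: DoF·h² − 2·s·(s−f)·h − DoF·(s−f)² = 0 ⇒ h = (s−f)·(s + √(s² + DoF²)) / DoF = 232 × (250 + √(250² + 31.6²)) / 31.6 = 232 × (250 + 251.989) / 31.6 ≈ 3685.5 mm.
Then N = f²/(c·h) = 18² / (0.011 × 3685.5) = 324 / 40.540 ≈ 7.99.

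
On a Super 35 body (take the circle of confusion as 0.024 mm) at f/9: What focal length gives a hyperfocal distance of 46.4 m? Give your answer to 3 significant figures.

From H = f²/(N·c) + f, with f ≪ H: f ≈ √(H·N·c) = √(46400 × 9 × 0.024) = √10022 ≈ 100.1 mm.
The +f correction barely moves this — solving exactly, f² + N·c·f − N·c·H = 0 ⇒ f = (−N·c + √((N·c)² + 4·N·c·H))/2 = (−0.216 + √40090)/2 ≈ 100.00 mm, so f ≈ 100 mm.

100 mm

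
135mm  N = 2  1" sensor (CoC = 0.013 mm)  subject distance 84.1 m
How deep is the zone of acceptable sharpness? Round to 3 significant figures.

Hyperfocal distance H = f²/(N·c) + f = 135²/(2 × 0.013) + 135 = 18225/0.026 + 135 ≈ 701096.5 mm ≈ 701.1 m.
Near limit Dn = s·(H − f)/(H + s − 2f) = 84100 × (701096.5 − 135) / (701096.5 + 84100 − 2 × 135) = 84100 × 700961.5 / 784926.5 ≈ 75104 mm.
Far limit Df = s·(H − f)/(H − s) = 84100 × (701096.5 − 135) / (701096.5 − 84100) = 84100 × 700961.5 / 616996.5 ≈ 95545 mm.
Depth of field = Df − Dn = 95545 − 75104 ≈ 20441 mm ≈ 20.4 m.

20.4 m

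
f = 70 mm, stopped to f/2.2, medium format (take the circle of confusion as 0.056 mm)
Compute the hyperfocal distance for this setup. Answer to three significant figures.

39.8 m

Hyperfocal distance H = f²/(N·c) + f = 70²/(2.2 × 0.056) + 70 = 4900/0.1232 + 70 ≈ 39842.7 mm ≈ 39.8 m.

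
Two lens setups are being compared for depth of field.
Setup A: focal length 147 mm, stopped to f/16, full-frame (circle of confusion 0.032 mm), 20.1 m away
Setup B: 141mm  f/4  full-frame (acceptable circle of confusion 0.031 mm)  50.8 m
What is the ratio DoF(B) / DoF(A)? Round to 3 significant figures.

Setup A: H = 147²/(16×0.032) + 147 ≈ 42352.1 mm; DoF = Df − Dn = 38123 − 13648 ≈ 24475 mm.
Setup B: H = 141²/(4×0.031) + 141 ≈ 160471.6 mm; DoF = Df − Dn = 74265 − 38603 ≈ 35662 mm.
Ratio = 35662 / 24475 ≈ 1.46.

1.46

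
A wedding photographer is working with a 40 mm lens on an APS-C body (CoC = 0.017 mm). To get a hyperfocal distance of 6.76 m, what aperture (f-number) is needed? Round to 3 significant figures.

Rearrange H = f²/(N·c) + f for N: N = f² / ((H − f)·c).
N = 40² / ((6760 − 40) × 0.017) = 1600 / 114.2 ≈ 14.

f/14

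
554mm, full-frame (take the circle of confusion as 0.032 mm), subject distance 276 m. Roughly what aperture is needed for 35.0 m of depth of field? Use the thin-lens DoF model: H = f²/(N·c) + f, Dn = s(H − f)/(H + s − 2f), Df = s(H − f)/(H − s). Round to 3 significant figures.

f/2.20

Write h = H − f = f²/(N·c). The thin-lens limits are Dn = s·h/(h + (s−f)) and Df = s·h/(h − (s−f)), so DoF = Df − Dn = 2·s·(s−f)·h / (h² − (s−f)²).
That is a quadratic in h: DoF·h² − 2·s·(s−f)·h − DoF·(s−f)² = 0 ⇒ h = (s−f)·(s + √(s² + DoF²)) / DoF = 275446 × (276000 + √(276000² + 35000²)) / 35000 = 275446 × (276000 + 278210) / 35000 ≈ 4361572 mm.
Then N = f²/(c·h) = 554² / (0.032 × 4361572) = 306916 / 139570 ≈ 2.20.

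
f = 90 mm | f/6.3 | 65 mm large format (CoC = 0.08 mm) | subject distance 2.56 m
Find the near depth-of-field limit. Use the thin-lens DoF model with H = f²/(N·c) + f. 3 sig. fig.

2.22 m

Hyperfocal distance H = f²/(N·c) + f = 90²/(6.3 × 0.08) + 90 = 8100/0.504 + 90 ≈ 16161.4 mm ≈ 16.16 m.
Near limit Dn = s·(H − f)/(H + s − 2f) = 2560 × (16161.4 − 90) / (16161.4 + 2560 − 2 × 90) = 2560 × 16071.4 / 18541.4 ≈ 2219.0 mm ≈ 2.22 m.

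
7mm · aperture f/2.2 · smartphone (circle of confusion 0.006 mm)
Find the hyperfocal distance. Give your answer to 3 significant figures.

3.72 m

Hyperfocal distance H = f²/(N·c) + f = 7²/(2.2 × 0.006) + 7 = 49/0.0132 + 7 ≈ 3719.1 mm ≈ 3.72 m.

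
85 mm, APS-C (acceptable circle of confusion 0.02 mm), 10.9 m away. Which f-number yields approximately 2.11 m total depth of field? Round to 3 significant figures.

Write h = H − f = f²/(N·c). The thin-lens limits are Dn = s·h/(h + (s−f)) and Df = s·h/(h − (s−f)), so DoF = Df − Dn = 2·s·(s−f)·h / (h² − (s−f)²).
That is a quadratic in h: DoF·h² − 2·s·(s−f)·h − DoF·(s−f)² = 0 ⇒ h = (s−f)·(s + √(s² + DoF²)) / DoF = 10815 × (10900 + √(10900² + 2110²)) / 2110 = 10815 × (10900 + 11102.3) / 2110 ≈ 112775 mm.
Then N = f²/(c·h) = 85² / (0.02 × 112775) = 7225 / 2255.5 ≈ 3.20.

f/3.20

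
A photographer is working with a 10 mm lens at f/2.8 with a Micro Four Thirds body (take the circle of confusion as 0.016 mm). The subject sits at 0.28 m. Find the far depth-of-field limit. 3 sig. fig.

Hyperfocal distance H = f²/(N·c) + f = 10²/(2.8 × 0.016) + 10 = 100/0.0448 + 10 ≈ 2242.1 mm ≈ 2.242 m.
Far limit Df = s·(H − f)/(H − s) = 280 × (2242.1 − 10) / (2242.1 − 280) = 280 × 2232.1 / 1962.1 ≈ 318.53 mm.

319 mm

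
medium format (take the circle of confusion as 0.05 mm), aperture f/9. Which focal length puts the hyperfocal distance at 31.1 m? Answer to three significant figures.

From H = f²/(N·c) + f, with f ≪ H: f ≈ √(H·N·c) = √(31100 × 9 × 0.05) = √13995 ≈ 118.3 mm.
The +f correction barely moves this — solving exactly, f² + N·c·f − N·c·H = 0 ⇒ f = (−N·c + √((N·c)² + 4·N·c·H))/2 = (−0.45 + √55980)/2 ≈ 118.08 mm, so f ≈ 118 mm.

118 mm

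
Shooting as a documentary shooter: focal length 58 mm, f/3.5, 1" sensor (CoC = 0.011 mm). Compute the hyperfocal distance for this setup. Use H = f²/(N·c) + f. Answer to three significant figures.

Hyperfocal distance H = f²/(N·c) + f = 58²/(3.5 × 0.011) + 58 = 3364/0.0385 + 58 ≈ 87434.6 mm ≈ 87.4 m.

87.4 m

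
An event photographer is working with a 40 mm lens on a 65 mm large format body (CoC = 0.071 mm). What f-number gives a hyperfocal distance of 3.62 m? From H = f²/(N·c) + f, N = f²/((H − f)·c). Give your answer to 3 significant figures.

f/6.29

Rearrange H = f²/(N·c) + f for N: N = f² / ((H − f)·c).
N = 40² / ((3620 − 40) × 0.071) = 1600 / 254.2 ≈ 6.29.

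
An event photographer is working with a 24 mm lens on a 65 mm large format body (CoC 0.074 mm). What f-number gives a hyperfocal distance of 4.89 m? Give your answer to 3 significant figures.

f/1.60

Rearrange H = f²/(N·c) + f for N: N = f² / ((H − f)·c).
N = 24² / ((4890 − 24) × 0.074) = 576 / 360.1 ≈ 1.60.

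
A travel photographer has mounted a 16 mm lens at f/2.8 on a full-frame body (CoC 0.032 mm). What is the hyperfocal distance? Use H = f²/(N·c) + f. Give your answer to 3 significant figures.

2.87 m

Hyperfocal distance H = f²/(N·c) + f = 16²/(2.8 × 0.032) + 16 = 256/0.0896 + 16 ≈ 2873.1 mm ≈ 2.87 m.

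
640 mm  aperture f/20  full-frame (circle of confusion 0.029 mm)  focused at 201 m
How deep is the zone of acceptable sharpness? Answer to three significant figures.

Hyperfocal distance H = f²/(N·c) + f = 640²/(20 × 0.029) + 640 = 409600/0.58 + 640 ≈ 706846.9 mm ≈ 706.8 m.
Near limit Dn = s·(H − f)/(H + s − 2f) = 201000 × (706846.9 − 640) / (706846.9 + 201000 − 2 × 640) = 201000 × 706206.9 / 906566.9 ≈ 156577 mm.
Far limit Df = s·(H − f)/(H − s) = 201000 × (706846.9 − 640) / (706846.9 − 201000) = 201000 × 706206.9 / 505846.9 ≈ 280614 mm.
Depth of field = Df − Dn = 280614 − 156577 ≈ 124037 mm ≈ 124 m.

124 m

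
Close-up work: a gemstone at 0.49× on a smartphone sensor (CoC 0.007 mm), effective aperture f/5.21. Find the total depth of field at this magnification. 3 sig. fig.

At magnification m, DoF ≈ 2·N_eff·c/m² = 2 × 5.21 × 0.007 / 0.49² = 0.07294 / 0.2401 ≈ 0.304 mm.

0.304 mm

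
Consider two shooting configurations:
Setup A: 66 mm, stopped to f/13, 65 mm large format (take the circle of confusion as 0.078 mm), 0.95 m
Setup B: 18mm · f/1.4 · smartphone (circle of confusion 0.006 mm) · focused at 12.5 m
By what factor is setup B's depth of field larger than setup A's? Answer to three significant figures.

Setup A: H = 66²/(13×0.078) + 66 ≈ 4361.9 mm; DoF = Df − Dn = 1196.14 − 787.87 ≈ 408.27 mm.
Setup B: H = 18²/(1.4×0.006) + 18 ≈ 38589.4 mm; DoF = Df − Dn = 18480.4 − 9443.9 ≈ 9036.5 mm.
Ratio = 9036.5 / 408.27 ≈ 22.1.

22.1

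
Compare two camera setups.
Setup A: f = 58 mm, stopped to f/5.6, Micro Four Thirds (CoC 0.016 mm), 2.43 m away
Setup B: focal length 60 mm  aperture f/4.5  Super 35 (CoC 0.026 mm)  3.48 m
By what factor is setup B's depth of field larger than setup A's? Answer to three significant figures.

Setup A: H = 58²/(5.6×0.016) + 58 ≈ 37602.6 mm; DoF = Df − Dn = 2593.88 − 2285.60 ≈ 308.28 mm.
Setup B: H = 60²/(4.5×0.026) + 60 ≈ 30829.2 mm; DoF = Df − Dn = 3915.17 − 3131.89 ≈ 783.28 mm.
Ratio = 783.28 / 308.28 ≈ 2.54.

2.54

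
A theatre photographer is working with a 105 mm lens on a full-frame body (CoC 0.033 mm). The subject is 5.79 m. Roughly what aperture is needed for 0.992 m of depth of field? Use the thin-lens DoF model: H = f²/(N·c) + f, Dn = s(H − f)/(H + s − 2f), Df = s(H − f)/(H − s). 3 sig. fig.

Write h = H − f = f²/(N·c). The thin-lens limits are Dn = s·h/(h + (s−f)) and Df = s·h/(h − (s−f)), so DoF = Df − Dn = 2·s·(s−f)·h / (h² − (s−f)²).
That is a quadratic in h: DoF·h² − 2·s·(s−f)·h − DoF·(s−f)² = 0 ⇒ h = (s−f)·(s + √(s² + DoF²)) / DoF = 5685 × (5790 + √(5790² + 992²)) / 992 = 5685 × (5790 + 5874.36) / 992 ≈ 66847 mm.
Then N = f²/(c·h) = 105² / (0.033 × 66847) = 11025 / 2205.9 ≈ 5.

f/5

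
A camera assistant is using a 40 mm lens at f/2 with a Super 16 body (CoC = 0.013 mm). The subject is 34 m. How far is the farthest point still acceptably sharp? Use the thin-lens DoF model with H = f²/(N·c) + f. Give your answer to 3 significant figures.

Hyperfocal distance H = f²/(N·c) + f = 40²/(2 × 0.013) + 40 = 1600/0.026 + 40 ≈ 61578.5 mm ≈ 61.58 m.
Far limit Df = s·(H − f)/(H − s) = 34000 × (61578.5 − 40) / (61578.5 − 34000) = 34000 × 61538.5 / 27578.5 ≈ 75867 mm ≈ 75.9 m.

75.9 m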